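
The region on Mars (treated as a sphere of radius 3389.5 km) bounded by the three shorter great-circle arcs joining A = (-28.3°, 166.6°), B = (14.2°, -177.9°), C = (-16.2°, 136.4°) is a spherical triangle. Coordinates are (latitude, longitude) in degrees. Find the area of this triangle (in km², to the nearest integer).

Side lengths (central angles): a = 0.9499, b = 0.5296, c = 0.7866 rad; semiperimeter s = 1.1331.
By l'Huilier's theorem, tan(E/4) = √[tan(s/2) tan((s−a)/2) tan((s−b)/2) tan((s−c)/2)], giving spherical excess E = 0.2254 rad.
Area = E·R² = 0.2254 × (3389.5)² ≈ 2589090 km².

2589090 km²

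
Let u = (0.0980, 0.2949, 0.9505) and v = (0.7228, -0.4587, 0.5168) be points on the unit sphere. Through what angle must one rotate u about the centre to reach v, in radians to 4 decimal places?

u·v = 0.4268; |u| = 1.0000, |v| = 1.0000.
cos θ = (u·v)/(|u||v|) = 0.4268, so θ = 1.1299 rad.

1.1299 rad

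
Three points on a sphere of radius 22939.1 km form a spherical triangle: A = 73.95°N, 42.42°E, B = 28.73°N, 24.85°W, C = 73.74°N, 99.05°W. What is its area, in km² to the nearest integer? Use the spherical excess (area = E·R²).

148520596 km²

Side lengths (central angles): a = 1.0142, b = 0.5315, c = 0.9817 rad; semiperimeter s = 1.2637.
By l'Huilier's theorem, tan(E/4) = √[tan(s/2) tan((s−a)/2) tan((s−b)/2) tan((s−c)/2)], giving spherical excess E = 0.2822 rad.
Area = E·R² = 0.2822 × (22939.1)² ≈ 148520596 km².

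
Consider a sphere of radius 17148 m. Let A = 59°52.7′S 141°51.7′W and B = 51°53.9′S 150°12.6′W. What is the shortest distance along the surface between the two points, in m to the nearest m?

2764 m

With latitudes φ₁ = -59.878°, φ₂ = -51.898° and longitude difference Δλ = -8.348°:
cos c = sin φ₁ sin φ₂ + cos φ₁ cos φ₂ cos Δλ = (-0.8650)(-0.7869) + (0.5018)(0.6171)(0.9894) = 0.98704,
so c = arccos(0.98704) = 0.16120 rad.
Distance = R·c = 17148 × 0.1612 ≈ 2764 m.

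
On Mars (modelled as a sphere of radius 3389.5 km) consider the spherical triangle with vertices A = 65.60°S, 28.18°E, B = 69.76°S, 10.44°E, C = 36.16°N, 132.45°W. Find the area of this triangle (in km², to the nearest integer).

1519384 km²

Side lengths (central angles): a = 2.4597, b = 2.5906, c = 0.1374 rad; semiperimeter s = 2.5938.
By l'Huilier's theorem, tan(E/4) = √[tan(s/2) tan((s−a)/2) tan((s−b)/2) tan((s−c)/2)], giving spherical excess E = 0.1323 rad.
Area = E·R² = 0.1323 × (3389.5)² ≈ 1519384 km².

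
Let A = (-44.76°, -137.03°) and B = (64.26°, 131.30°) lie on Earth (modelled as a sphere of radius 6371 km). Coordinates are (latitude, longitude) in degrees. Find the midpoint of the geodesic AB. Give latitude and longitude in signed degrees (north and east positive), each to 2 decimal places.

13.46°, -168.93°

Central angle δ = 2.2695 rad. Interpolating on the sphere with fraction f = 0.5:
P = [sin((1−f)δ)·A + sin(fδ)·B] / sin δ = 1.1839·A + 1.1839·B in Cartesian coordinates,
giving P = (-0.9544, -0.1867, 0.2328), i.e. latitude 13.46°, longitude -168.93°.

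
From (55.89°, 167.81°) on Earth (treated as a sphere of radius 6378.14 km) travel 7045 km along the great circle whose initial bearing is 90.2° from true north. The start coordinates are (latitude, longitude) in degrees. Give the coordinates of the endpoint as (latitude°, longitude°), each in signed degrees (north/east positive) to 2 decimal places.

21.74°, -118.10°

Angular distance δ = d/R = 7045/6378.14 = 1.10455 rad; initial bearing θ = 1.5743 rad.
sin φ₂ = sin φ₁ cos δ + cos φ₁ sin δ cos θ = (0.8280)(0.4495) + (0.5608)(0.8933)(-0.0035) = 0.3704, so φ₂ = 21.74°.
Δλ = atan2(sin θ sin δ cos φ₁, cos δ − sin φ₁ sin φ₂) = atan2(0.5009, 0.1428) = 74.087°.
λ₂ = 167.810° + 74.087° = 241.90° → -118.10° after wrapping to (−180°, 180°].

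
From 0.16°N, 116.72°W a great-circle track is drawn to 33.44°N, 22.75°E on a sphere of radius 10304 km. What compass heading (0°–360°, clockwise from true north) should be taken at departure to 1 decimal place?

44.4°

Δλ = 139.470° = 2.4342 rad.
y = sin Δλ · cos φ₂ = (0.6498)(0.8345) = 0.5423
x = cos φ₁ sin φ₂ − sin φ₁ cos φ₂ cos Δλ = (1.0000)(0.5511) − (0.0028)(0.8345)(-0.7601) = 0.5528
θ = atan2(y, x) = 44.45°, so the bearing is 44.4°.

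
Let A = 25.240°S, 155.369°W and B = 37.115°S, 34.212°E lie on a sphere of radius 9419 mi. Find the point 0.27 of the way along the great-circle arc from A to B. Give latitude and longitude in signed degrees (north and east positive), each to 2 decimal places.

The central angle between A and B is δ = 2.0420 rad.
With f = 0.27, the slerp weights are sin((1−f)δ)/sin δ = 1.1187 and sin(fδ)/sin δ = 0.5879.
Weighted sum of the unit vectors: (1.1187)·(-0.8222,-0.3770,-0.4264) + (0.5879)·(0.6594,0.4484,-0.6034) = (-0.5321, -0.1581, -0.8318).
Converting back: φ = atan2(z, √(x²+y²)) = -56.28°, λ = atan2(y, x) = -163.45°.

-56.28°, -163.45°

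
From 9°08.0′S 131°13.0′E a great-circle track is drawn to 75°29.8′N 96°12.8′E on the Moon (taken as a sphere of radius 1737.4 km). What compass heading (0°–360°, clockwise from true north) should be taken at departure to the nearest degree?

With φ₁ = -0.1594, φ₂ = 1.3177, Δλ = -0.6109 rad, the forward-azimuth formula gives
θ = atan2( sin Δλ cos φ₂ , cos φ₁ sin φ₂ − sin φ₁ cos φ₂ cos Δλ ) = atan2(-0.1437, 0.9884) = -8.27°.
Adding 360° brings this into [0°, 360°): 352°.

352°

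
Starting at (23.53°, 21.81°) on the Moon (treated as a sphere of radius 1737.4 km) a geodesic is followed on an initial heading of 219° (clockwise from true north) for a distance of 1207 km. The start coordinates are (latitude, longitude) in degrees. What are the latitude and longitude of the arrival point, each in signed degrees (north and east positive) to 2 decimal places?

Angular distance δ = d/R = 1207/1737.4 = 0.69472 rad; initial bearing θ = 3.8223 rad.
sin φ₂ = sin φ₁ cos δ + cos φ₁ sin δ cos θ = (0.3992)(0.7682) + (0.9169)(0.6402)(-0.7771) = -0.1494, so φ₂ = -8.59°.
Δλ = atan2(sin θ sin δ cos φ₁, cos δ − sin φ₁ sin φ₂) = atan2(-0.3694, 0.8279) = -24.044°.
λ₂ = 21.810° − 24.044° = -2.23°.

-8.59°, -2.23°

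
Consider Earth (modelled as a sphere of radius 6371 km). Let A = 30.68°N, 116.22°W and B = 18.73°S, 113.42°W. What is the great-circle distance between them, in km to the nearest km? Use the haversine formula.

5502 km

With latitudes φ₁ = 30.680°, φ₂ = -18.730° and longitude difference Δλ = 2.800°:
Haversine: a = sin²(Δφ/2) + cos φ₁ cos φ₂ sin²(Δλ/2) = 0.1747 + (0.8600)(0.9470)(0.0006) = 0.17517.
Central angle c = 2·arcsin(√a) = 0.86365 rad.
Distance = R·c = 6371 × 0.8636 ≈ 5502 km.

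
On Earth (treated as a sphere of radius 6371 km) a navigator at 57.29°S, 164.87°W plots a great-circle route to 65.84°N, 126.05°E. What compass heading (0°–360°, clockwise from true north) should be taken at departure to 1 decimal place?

Δλ = -69.080° = -1.2057 rad.
y = sin Δλ · cos φ₂ = (-0.9341)(0.4093) = -0.3823
x = cos φ₁ sin φ₂ − sin φ₁ cos φ₂ cos Δλ = (0.5404)(0.9124) − (-0.8414)(0.4093)(0.3571) = 0.6160
θ = atan2(y, x) = -31.82°; adding 360° gives 328.2°.

328.2°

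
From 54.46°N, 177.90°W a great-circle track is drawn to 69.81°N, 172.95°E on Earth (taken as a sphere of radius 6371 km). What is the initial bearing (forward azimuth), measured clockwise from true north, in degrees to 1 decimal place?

With φ₁ = 0.9505, φ₂ = 1.2184, Δλ = -0.1597 rad, the forward-azimuth formula gives
θ = atan2( sin Δλ cos φ₂ , cos φ₁ sin φ₂ − sin φ₁ cos φ₂ cos Δλ ) = atan2(-0.0549, 0.2683) = -11.56°.
Adding 360° brings this into [0°, 360°): 348.4°.

348.4°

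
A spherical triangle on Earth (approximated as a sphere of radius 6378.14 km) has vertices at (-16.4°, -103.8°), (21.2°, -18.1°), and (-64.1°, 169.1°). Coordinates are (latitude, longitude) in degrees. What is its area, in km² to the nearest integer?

72781688 km²

Side lengths (central angles): a = 2.3881, b = 1.2920, c = 1.6058 rad; semiperimeter s = 2.6430.
By l'Huilier's theorem, tan(E/4) = √[tan(s/2) tan((s−a)/2) tan((s−b)/2) tan((s−c)/2)], giving spherical excess E = 1.7891 rad.
Area = E·R² = 1.7891 × (6378.14)² ≈ 72781688 km².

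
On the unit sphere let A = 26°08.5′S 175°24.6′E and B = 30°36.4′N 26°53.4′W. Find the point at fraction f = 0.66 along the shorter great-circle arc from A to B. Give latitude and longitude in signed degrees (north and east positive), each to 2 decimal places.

22.68°, -87.79°

The central angle between A and B is δ = 2.7910 rad.
With f = 0.66, the slerp weights are sin((1−f)δ)/sin δ = 2.3667 and sin(fδ)/sin δ = 2.8053.
Weighted sum of the unit vectors: (2.3667)·(-0.8948,0.0718,-0.4406) + (2.8053)·(0.7676,-0.3893,0.5091) = (0.0356, -0.9220, 0.3855).
Converting back: φ = atan2(z, √(x²+y²)) = 22.68°, λ = atan2(y, x) = -87.79°.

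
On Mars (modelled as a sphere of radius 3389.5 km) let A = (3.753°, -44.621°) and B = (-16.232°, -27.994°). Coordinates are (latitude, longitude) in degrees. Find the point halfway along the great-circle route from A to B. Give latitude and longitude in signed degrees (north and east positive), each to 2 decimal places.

-6.31°, -36.47°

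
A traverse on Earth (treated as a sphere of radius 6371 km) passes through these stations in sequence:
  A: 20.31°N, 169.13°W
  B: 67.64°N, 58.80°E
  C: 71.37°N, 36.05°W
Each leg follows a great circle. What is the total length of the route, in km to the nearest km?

Leg A→B: central angle 1.4888 rad, distance 9484.9 km.
Leg B→C: central angle 0.5235 rad, distance 3335.2 km.
Total: 9484.9 + 3335.2 ≈ 12820 km.

12820 km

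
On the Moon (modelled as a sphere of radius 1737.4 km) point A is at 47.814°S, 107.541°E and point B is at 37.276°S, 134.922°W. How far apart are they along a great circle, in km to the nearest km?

2376 km

In radians: φ₁ = -0.8345, φ₂ = -0.6506, Δλ = 117.537° = 2.0514 rad.
cos c = sin φ₁ sin φ₂ + cos φ₁ cos φ₂ cos Δλ = (-0.7410)(-0.6057) + (0.6715)(0.7957)(-0.4623) = 0.20172,
so c = arccos(0.20172) = 1.36768 rad.
Distance = R·c = 1737.4 × 1.3677 ≈ 2376 km.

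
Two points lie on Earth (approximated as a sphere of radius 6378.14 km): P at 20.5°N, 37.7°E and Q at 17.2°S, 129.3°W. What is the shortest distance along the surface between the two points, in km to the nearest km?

In radians: φ₁ = 0.3578, φ₂ = -0.3002, Δλ = -167.000° = -2.9147 rad.
cos c = sin φ₁ sin φ₂ + cos φ₁ cos φ₂ cos Δλ = (0.3502)(-0.2957) + (0.9367)(0.9553)(-0.9744) = -0.97541,
so c = arccos(-0.97541) = 2.91936 rad.
Distance = R·c = 6378.14 × 2.9194 ≈ 18620 km.

18620 km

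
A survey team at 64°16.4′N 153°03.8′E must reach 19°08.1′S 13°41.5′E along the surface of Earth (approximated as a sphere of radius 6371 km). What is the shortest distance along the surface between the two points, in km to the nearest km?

14160 km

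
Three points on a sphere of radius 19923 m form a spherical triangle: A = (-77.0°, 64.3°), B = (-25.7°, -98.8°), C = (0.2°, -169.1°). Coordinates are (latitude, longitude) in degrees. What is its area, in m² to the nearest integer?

457174922 m²

Side lengths (central angles): a = 1.2638, b = 1.7088, c = 1.3402 rad; semiperimeter s = 2.1563.
By l'Huilier's theorem, tan(E/4) = √[tan(s/2) tan((s−a)/2) tan((s−b)/2) tan((s−c)/2)], giving spherical excess E = 1.1518 rad.
Area = E·R² = 1.1518 × (19923)² ≈ 457174922 m².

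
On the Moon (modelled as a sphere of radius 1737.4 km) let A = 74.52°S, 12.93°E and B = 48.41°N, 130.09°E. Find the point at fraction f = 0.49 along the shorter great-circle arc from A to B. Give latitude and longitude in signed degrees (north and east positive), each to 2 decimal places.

-21.41°, 106.00°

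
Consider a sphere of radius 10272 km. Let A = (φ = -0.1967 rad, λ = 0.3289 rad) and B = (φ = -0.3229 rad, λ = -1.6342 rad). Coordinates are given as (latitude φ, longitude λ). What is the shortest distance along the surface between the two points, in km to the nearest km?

Let φ₁ = -0.1967 rad, φ₂ = -0.3229 rad, and Δλ = -1.9631 rad.
cos c = sin φ₁ sin φ₂ + cos φ₁ cos φ₂ cos Δλ = (-0.1954)(-0.3173) + (0.9807)(0.9483)(-0.3823) = -0.29355,
so c = arccos(-0.29355) = 1.86874 rad.
Distance = R·c = 10272 × 1.8687 ≈ 19196 km.

19196 km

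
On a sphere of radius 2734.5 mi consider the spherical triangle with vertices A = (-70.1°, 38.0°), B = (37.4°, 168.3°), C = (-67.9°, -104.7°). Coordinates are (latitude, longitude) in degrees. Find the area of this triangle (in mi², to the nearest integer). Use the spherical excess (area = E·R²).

10889289 mi²

Side lengths (central angles): a = 2.1497, b = 0.6930, c = 2.4128 rad; semiperimeter s = 2.6278.
By l'Huilier's theorem, tan(E/4) = √[tan(s/2) tan((s−a)/2) tan((s−b)/2) tan((s−c)/2)], giving spherical excess E = 1.4563 rad.
Area = E·R² = 1.4563 × (2734.5)² ≈ 10889289 mi².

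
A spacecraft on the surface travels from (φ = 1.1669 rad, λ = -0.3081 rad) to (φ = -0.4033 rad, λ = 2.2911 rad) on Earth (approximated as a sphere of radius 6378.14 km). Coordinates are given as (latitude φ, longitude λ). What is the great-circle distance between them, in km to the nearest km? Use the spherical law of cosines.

In radians: φ₁ = 1.1669, φ₂ = -0.4033, Δλ = 148.923° = 2.5992 rad.
cos c = sin φ₁ sin φ₂ + cos φ₁ cos φ₂ cos Δλ = (0.9195)(-0.3925) + (0.3930)(0.9198)(-0.8565) = -0.67047,
so c = arccos(-0.67047) = 2.30564 rad.
Distance = R·c = 6378.14 × 2.3056 ≈ 14706 km.

14706 km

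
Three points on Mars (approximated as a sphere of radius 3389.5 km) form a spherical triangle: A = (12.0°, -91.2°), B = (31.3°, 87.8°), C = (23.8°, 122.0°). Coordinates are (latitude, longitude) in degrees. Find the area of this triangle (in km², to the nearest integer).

14915851 km²

Side lengths (central angles): a = 0.5428, b = 2.2983, c = 2.3857 rad; semiperimeter s = 2.6134.
By l'Huilier's theorem, tan(E/4) = √[tan(s/2) tan((s−a)/2) tan((s−b)/2) tan((s−c)/2)], giving spherical excess E = 1.2983 rad.
Area = E·R² = 1.2983 × (3389.5)² ≈ 14915851 km².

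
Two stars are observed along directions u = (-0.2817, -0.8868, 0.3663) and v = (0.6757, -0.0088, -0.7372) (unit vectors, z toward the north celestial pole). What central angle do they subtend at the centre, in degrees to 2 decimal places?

u·v = -0.4526; |u| = 1.0000, |v| = 1.0001.
cos θ = (u·v)/(|u||v|) = -0.4526, so θ = 116.91°.

116.91°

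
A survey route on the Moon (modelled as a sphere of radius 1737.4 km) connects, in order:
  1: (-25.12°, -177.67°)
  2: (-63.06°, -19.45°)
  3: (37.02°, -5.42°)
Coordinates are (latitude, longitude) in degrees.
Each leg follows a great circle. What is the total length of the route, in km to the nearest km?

Leg 1→2: central angle 1.5733 rad, distance 2733.4 km.
Leg 2→3: central angle 1.7577 rad, distance 3053.8 km.
Total: 2733.4 + 3053.8 ≈ 5787 km.

5787 km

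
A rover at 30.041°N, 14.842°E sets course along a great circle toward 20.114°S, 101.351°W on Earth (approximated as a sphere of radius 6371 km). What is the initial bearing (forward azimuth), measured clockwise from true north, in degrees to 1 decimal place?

Δλ = -116.193° = -2.0280 rad.
y = sin Δλ · cos φ₂ = (-0.8973)(0.9390) = -0.8426
x = cos φ₁ sin φ₂ − sin φ₁ cos φ₂ cos Δλ = (0.8657)(-0.3439) − (0.5006)(0.9390)(-0.4414) = -0.0902
θ = atan2(y, x) = -96.11°; adding 360° gives 263.9°.

263.9°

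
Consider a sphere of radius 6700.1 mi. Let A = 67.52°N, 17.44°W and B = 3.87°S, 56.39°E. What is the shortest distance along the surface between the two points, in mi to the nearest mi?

10230 mi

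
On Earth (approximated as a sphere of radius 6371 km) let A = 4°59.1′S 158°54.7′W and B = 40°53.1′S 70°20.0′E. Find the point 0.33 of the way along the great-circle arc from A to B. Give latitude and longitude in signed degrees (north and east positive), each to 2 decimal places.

Central angle δ = 2.0206 rad. Interpolating on the sphere with fraction f = 0.33:
P = [sin((1−f)δ)·A + sin(fδ)·B] / sin δ = 1.0844·A + 0.6868·B in Cartesian coordinates,
giving P = (-0.8332, 0.1002, -0.5438), i.e. latitude -32.94°, longitude 173.14°.

-32.94°, 173.14°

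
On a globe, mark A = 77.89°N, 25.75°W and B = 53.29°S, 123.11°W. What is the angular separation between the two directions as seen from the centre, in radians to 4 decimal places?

In radians: φ₁ = 1.3594, φ₂ = -0.9301, Δλ = -97.360° = -1.6993 rad.
Haversine: a = sin²(Δφ/2) + cos φ₁ cos φ₂ sin²(Δλ/2) = 0.8292 + (0.2098)(0.5978)(0.5641) = 0.89995.
Central angle c = 2·arcsin(√a) = 2.49792 rad.
So the angular separation is 2.4979 rad.

2.4979 rad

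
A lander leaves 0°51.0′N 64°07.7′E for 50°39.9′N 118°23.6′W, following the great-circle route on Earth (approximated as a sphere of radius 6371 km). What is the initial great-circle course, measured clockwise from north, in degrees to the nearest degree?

2°

Δλ = 177.478° = 3.0976 rad.
y = sin Δλ · cos φ₂ = (0.0440)(0.6339) = 0.0279
x = cos φ₁ sin φ₂ − sin φ₁ cos φ₂ cos Δλ = (0.9999)(0.7735) − (0.0148)(0.6339)(-0.9990) = 0.7828
θ = atan2(y, x) = 2.04°, so the bearing is 2°.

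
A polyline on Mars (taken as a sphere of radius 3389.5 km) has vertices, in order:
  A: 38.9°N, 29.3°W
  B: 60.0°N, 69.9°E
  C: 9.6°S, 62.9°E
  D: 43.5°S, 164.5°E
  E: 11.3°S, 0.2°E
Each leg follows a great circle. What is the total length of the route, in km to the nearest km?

20472 km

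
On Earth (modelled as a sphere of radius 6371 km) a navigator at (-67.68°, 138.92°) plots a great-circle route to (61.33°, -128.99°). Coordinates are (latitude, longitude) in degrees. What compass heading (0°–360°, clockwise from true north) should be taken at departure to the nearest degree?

Δλ = 92.090° = 1.6073 rad.
y = sin Δλ · cos φ₂ = (0.9993)(0.4798) = 0.4794
x = cos φ₁ sin φ₂ − sin φ₁ cos φ₂ cos Δλ = (0.3798)(0.8774) − (-0.9251)(0.4798)(-0.0365) = 0.3170
θ = atan2(y, x) = 56.53°, so the bearing is 57°.

57°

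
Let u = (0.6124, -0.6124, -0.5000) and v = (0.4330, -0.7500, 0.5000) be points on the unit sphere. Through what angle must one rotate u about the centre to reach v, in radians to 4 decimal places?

1.0765 rad

u·v = 0.4745; |u| = 1.0000, |v| = 1.0000.
cos θ = (u·v)/(|u||v|) = 0.4745, so θ = 1.0765 rad.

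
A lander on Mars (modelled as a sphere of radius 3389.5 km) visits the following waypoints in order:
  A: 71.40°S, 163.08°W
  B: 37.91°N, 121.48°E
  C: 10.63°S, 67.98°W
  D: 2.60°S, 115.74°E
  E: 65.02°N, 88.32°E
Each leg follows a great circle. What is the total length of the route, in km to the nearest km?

30140 km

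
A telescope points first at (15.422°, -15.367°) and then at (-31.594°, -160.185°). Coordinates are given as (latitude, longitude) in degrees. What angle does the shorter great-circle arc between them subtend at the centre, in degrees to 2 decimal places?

144.14°

In radians: φ₁ = 0.2692, φ₂ = -0.5514, Δλ = -144.818° = -2.5276 rad.
Haversine: a = sin²(Δφ/2) + cos φ₁ cos φ₂ sin²(Δλ/2) = 0.1591 + (0.9640)(0.8518)(0.9087) = 0.90522.
Central angle c = 2·arcsin(√a) = 2.51569 rad.
So the angular separation is 144.14°.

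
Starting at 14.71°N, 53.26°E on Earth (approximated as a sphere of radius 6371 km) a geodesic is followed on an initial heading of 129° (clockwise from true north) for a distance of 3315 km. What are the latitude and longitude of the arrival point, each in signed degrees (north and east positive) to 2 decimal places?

Angular distance δ = d/R = 3315/6371 = 0.52033 rad; initial bearing θ = 2.2515 rad.
sin φ₂ = sin φ₁ cos δ + cos φ₁ sin δ cos θ = (0.2539)(0.8677) + (0.9672)(0.4972)(-0.6293) = -0.0823, so φ₂ = -4.72°.
Δλ = atan2(sin θ sin δ cos φ₁, cos δ − sin φ₁ sin φ₂) = atan2(0.3737, 0.8886) = 22.810°.
λ₂ = 53.260° + 22.810° = 76.07°.

-4.72°, 76.07°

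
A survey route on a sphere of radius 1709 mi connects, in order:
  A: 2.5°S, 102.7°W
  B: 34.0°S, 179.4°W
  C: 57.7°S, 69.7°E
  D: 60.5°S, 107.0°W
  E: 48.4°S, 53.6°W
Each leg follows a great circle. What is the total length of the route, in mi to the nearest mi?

7256 mi

Leg A→B: central angle 1.3542 rad, distance 2314.3 mi.
Leg B→C: central angle 1.2507 rad, distance 2137.5 mi.
Leg C→D: central angle 1.0781 rad, distance 1842.5 mi.
Leg D→E: central angle 0.5628 rad, distance 961.8 mi.
Total: 2314.3 + 2137.5 + 1842.5 + 961.8 ≈ 7256 mi.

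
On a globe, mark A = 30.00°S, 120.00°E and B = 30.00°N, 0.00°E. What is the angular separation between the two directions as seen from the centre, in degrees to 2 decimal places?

Let φ₁ = -0.5236 rad, φ₂ = 0.5236 rad, and Δλ = -2.0944 rad.
Haversine: a = sin²(Δφ/2) + cos φ₁ cos φ₂ sin²(Δλ/2) = 0.2500 + (0.8660)(0.8660)(0.7500) = 0.81250.
Central angle c = 2·arcsin(√a) = 2.24593 rad.
So the angular separation is 128.68°.

128.68°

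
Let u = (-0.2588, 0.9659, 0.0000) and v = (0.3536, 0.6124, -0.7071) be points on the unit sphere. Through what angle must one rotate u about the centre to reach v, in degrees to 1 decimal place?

u·v = 0.5000; |u| = 1.0000, |v| = 1.0000.
cos θ = (u·v)/(|u||v|) = 0.5000, so θ = 60.0°.

60.0°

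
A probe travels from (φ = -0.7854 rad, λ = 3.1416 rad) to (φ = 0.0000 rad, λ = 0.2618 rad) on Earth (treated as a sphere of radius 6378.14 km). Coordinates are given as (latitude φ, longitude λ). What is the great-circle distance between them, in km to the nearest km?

14814 km

With latitudes φ₁ = -45.000°, φ₂ = 0.000° and longitude difference Δλ = -165.000°:
Haversine: a = sin²(Δφ/2) + cos φ₁ cos φ₂ sin²(Δλ/2) = 0.1464 + (0.7071)(1.0000)(0.9830) = 0.84151.
Central angle c = 2·arcsin(√a) = 2.32268 rad.
Distance = R·c = 6378.14 × 2.3227 ≈ 14814 km.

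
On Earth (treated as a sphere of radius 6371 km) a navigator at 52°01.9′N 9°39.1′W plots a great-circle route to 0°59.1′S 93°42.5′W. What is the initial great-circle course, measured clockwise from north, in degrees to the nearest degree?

265°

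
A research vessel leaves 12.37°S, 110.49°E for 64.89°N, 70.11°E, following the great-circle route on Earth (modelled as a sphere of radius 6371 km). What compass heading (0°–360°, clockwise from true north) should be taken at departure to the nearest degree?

With φ₁ = -0.2159, φ₂ = 1.1325, Δλ = -0.7048 rad, the forward-azimuth formula gives
θ = atan2( sin Δλ cos φ₂ , cos φ₁ sin φ₂ − sin φ₁ cos φ₂ cos Δλ ) = atan2(-0.2749, 0.9537) = -16.08°.
Adding 360° brings this into [0°, 360°): 344°.

344°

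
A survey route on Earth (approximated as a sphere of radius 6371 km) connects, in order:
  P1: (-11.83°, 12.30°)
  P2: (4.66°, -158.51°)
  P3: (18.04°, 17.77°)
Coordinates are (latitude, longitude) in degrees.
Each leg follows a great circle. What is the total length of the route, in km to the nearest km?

36186 km

Leg P1→P2: central angle 2.9395 rad, distance 18727.9 km.
Leg P2→P3: central angle 2.7403 rad, distance 17458.2 km.
Total: 18727.9 + 17458.2 ≈ 36186 km.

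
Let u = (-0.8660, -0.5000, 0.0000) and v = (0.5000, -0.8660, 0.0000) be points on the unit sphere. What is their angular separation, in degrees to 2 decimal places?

u·v = 0.0000; |u| = 1.0000, |v| = 1.0000.
cos θ = (u·v)/(|u||v|) = 0.0000, so θ = 90.00°.

90.00°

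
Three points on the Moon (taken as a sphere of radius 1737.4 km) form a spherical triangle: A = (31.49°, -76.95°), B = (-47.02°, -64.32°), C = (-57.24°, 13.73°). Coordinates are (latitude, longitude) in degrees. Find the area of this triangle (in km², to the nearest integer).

Side lengths (central angles): a = 0.8071, b = 2.0317, c = 1.3846 rad; semiperimeter s = 2.1117.
By l'Huilier's theorem, tan(E/4) = √[tan(s/2) tan((s−a)/2) tan((s−b)/2) tan((s−c)/2)], giving spherical excess E = 0.5695 rad.
Area = E·R² = 0.5695 × (1737.4)² ≈ 1719185 km².

1719185 km²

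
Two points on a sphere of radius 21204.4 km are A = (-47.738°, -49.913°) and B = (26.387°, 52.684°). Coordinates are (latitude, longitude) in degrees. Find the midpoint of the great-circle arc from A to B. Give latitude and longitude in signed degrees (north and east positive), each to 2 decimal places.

-16.53°, 11.46°

Central angle δ = 2.0491 rad. Interpolating on the sphere with fraction f = 0.5:
P = [sin((1−f)δ)·A + sin(fδ)·B] / sin δ = 0.9625·A + 0.9625·B in Cartesian coordinates,
giving P = (0.9395, 0.1905, -0.2846), i.e. latitude -16.53°, longitude 11.46°.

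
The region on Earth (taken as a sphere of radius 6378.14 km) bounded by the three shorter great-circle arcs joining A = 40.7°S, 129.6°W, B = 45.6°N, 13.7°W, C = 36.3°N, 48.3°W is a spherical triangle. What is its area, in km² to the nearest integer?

5419361 km²

Side lengths (central angles): a = 0.4797, b = 1.8688, c = 2.3428 rad; semiperimeter s = 2.3457.
By l'Huilier's theorem, tan(E/4) = √[tan(s/2) tan((s−a)/2) tan((s−b)/2) tan((s−c)/2)], giving spherical excess E = 0.1332 rad.
Area = E·R² = 0.1332 × (6378.14)² ≈ 5419361 km².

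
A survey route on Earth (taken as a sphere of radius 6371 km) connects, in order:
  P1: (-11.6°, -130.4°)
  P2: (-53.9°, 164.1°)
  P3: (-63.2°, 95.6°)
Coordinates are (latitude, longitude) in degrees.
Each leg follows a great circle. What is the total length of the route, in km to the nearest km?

Leg P1→P2: central angle 1.1573 rad, distance 7373.2 km.
Leg P2→P3: central angle 0.6119 rad, distance 3898.4 km.
Total: 7373.2 + 3898.4 ≈ 11272 km.

11272 km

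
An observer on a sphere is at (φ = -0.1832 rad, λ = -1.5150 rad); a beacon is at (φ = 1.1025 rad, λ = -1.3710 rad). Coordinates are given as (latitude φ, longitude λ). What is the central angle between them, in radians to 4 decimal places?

1.2905 rad

In radians: φ₁ = -0.1832, φ₂ = 1.1025, Δλ = 8.251° = 0.1440 rad.
cos c = sin φ₁ sin φ₂ + cos φ₁ cos φ₂ cos Δλ = (-0.1822)(0.8923) + (0.9833)(0.4514)(0.9896) = 0.27666,
so c = arccos(0.27666) = 1.29048 rad.
So the angular separation is 1.2905 rad.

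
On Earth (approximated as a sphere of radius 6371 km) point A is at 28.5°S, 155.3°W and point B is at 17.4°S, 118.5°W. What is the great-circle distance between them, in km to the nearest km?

In radians: φ₁ = -0.4974, φ₂ = -0.3037, Δλ = 36.800° = 0.6423 rad.
cos c = sin φ₁ sin φ₂ + cos φ₁ cos φ₂ cos Δλ = (-0.4772)(-0.2990) + (0.8788)(0.9542)(0.8007) = 0.81419,
so c = arccos(0.81419) = 0.61947 rad.
Distance = R·c = 6371 × 0.6195 ≈ 3947 km.

3947 km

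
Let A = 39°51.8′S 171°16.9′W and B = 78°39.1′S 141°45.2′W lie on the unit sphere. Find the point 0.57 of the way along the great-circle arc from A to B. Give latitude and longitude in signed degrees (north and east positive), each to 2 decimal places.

-62.55°, -163.98°

The central angle between A and B is δ = 0.7077 rad.
With f = 0.57, the slerp weights are sin((1−f)δ)/sin δ = 0.4609 and sin(fδ)/sin δ = 0.6038.
Weighted sum of the unit vectors: (0.4609)·(-0.7587,-0.1163,-0.6410) + (0.6038)·(-0.1545,-0.1218,-0.9804) = (-0.4430, -0.1272, -0.8874).
Converting back: φ = atan2(z, √(x²+y²)) = -62.55°, λ = atan2(y, x) = -163.98°.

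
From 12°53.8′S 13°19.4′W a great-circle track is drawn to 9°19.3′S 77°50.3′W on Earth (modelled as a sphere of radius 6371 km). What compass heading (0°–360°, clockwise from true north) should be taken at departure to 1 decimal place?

With φ₁ = -0.2251, φ₂ = -0.1627, Δλ = -1.1260 rad, the forward-azimuth formula gives
θ = atan2( sin Δλ cos φ₂ , cos φ₁ sin φ₂ − sin φ₁ cos φ₂ cos Δλ ) = atan2(-0.8908, -0.0631) = -94.05°.
Adding 360° brings this into [0°, 360°): 265.9°.

265.9°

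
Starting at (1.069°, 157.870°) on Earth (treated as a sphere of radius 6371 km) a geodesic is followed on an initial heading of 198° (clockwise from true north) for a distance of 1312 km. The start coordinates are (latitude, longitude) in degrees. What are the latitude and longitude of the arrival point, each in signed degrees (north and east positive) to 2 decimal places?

Angular distance δ = d/R = 1312/6371 = 0.20593 rad; initial bearing θ = 3.4558 rad.
sin φ₂ = sin φ₁ cos δ + cos φ₁ sin δ cos θ = (0.0187)(0.9789) + (0.9998)(0.2045)(-0.9511) = -0.1762, so φ₂ = -10.15°.
Δλ = atan2(sin θ sin δ cos φ₁, cos δ − sin φ₁ sin φ₂) = atan2(-0.0632, 0.9822) = -3.680°.
λ₂ = 157.870° − 3.680° = 154.19°.

-10.15°, 154.19°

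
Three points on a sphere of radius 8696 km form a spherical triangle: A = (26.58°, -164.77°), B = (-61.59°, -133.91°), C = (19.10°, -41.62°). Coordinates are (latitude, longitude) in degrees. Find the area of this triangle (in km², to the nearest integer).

181143002 km²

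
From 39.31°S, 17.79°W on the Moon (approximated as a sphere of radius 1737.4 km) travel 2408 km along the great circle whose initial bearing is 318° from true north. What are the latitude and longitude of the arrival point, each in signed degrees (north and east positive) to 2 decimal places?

Angular distance δ = d/R = 2408/1737.4 = 1.38598 rad; initial bearing θ = 5.5501 rad.
sin φ₂ = sin φ₁ cos δ + cos φ₁ sin δ cos θ = (-0.6335)(0.1838) + (0.7737)(0.9830)(0.7431) = 0.4488, so φ₂ = 26.67°.
Δλ = atan2(sin θ sin δ cos φ₁, cos δ − sin φ₁ sin φ₂) = atan2(-0.5089, 0.4681) = -47.393°.
λ₂ = -17.790° − 47.393° = -65.18°.

26.67°, -65.18°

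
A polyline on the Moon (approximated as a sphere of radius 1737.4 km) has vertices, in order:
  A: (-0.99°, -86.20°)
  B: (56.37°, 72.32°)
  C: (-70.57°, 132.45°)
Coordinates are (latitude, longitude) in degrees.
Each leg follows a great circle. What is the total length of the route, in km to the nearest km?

Leg A→B: central angle 2.1290 rad, distance 3698.9 km.
Leg B→C: central angle 2.3371 rad, distance 4060.4 km.
Total: 3698.9 + 4060.4 ≈ 7759 km.

7759 km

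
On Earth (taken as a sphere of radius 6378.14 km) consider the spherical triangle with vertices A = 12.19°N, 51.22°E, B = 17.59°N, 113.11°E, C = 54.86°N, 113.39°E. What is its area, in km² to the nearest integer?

15357799 km²

Side lengths (central angles): a = 0.6505, b = 1.1204, c = 1.0439 rad; semiperimeter s = 1.4074.
By l'Huilier's theorem, tan(E/4) = √[tan(s/2) tan((s−a)/2) tan((s−b)/2) tan((s−c)/2)], giving spherical excess E = 0.3775 rad.
Area = E·R² = 0.3775 × (6378.14)² ≈ 15357799 km².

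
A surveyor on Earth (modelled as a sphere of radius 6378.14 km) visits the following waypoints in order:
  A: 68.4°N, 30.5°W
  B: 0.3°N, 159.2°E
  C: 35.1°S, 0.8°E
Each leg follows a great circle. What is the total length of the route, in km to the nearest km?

27915 km

Leg A→B: central angle 1.9369 rad, distance 12353.9 km.
Leg B→C: central angle 2.4398 rad, distance 15561.5 km.
Total: 12353.9 + 15561.5 ≈ 27915 km.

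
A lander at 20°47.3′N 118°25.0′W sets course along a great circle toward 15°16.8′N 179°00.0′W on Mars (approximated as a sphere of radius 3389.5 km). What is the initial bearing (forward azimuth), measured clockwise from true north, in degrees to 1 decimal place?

Δλ = -60.583° = -1.0574 rad.
y = sin Δλ · cos φ₂ = (-0.8711)(0.9646) = -0.8403
x = cos φ₁ sin φ₂ − sin φ₁ cos φ₂ cos Δλ = (0.9349)(0.2635) − (0.3549)(0.9646)(0.4912) = 0.0782
θ = atan2(y, x) = -84.68°; adding 360° gives 275.3°.

275.3°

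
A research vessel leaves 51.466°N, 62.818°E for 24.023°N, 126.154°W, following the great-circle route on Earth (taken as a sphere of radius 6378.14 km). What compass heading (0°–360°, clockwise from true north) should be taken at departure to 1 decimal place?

With φ₁ = 0.8983, φ₂ = 0.4193, Δλ = 2.9850 rad, the forward-azimuth formula gives
θ = atan2( sin Δλ cos φ₂ , cos φ₁ sin φ₂ − sin φ₁ cos φ₂ cos Δλ ) = atan2(0.1424, 0.9594) = 8.45°.
So the initial bearing is 8.4°.

8.4°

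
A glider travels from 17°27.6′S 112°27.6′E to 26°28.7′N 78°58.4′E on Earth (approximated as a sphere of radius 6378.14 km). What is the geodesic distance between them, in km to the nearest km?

6085 km

In radians: φ₁ = -0.3047, φ₂ = 0.4621, Δλ = -33.487° = -0.5845 rad.
cos c = sin φ₁ sin φ₂ + cos φ₁ cos φ₂ cos Δλ = (-0.3000)(0.4459) + (0.9539)(0.8951)(0.8340) = 0.57836,
so c = arccos(0.57836) = 0.95408 rad.
Distance = R·c = 6378.14 × 0.9541 ≈ 6085 km.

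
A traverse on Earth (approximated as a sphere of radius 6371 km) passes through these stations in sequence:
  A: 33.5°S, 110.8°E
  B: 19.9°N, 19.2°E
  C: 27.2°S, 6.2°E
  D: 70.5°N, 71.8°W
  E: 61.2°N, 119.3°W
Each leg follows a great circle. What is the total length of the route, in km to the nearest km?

31507 km

Leg A→B: central angle 1.7821 rad, distance 11353.9 km.
Leg B→C: central angle 0.8509 rad, distance 5421.3 km.
Leg C→D: central angle 1.9489 rad, distance 12416.4 km.
Leg D→E: central angle 0.3634 rad, distance 2315.4 km.
Total: 11353.9 + 5421.3 + 12416.4 + 2315.4 ≈ 31507 km.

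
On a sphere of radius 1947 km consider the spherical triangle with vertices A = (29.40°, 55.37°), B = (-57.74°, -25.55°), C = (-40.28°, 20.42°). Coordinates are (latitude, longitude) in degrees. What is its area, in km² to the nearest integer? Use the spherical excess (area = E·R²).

523467 km²

Side lengths (central angles): a = 0.5921, b = 1.3414, c = 1.9196 rad; semiperimeter s = 1.9266.
By l'Huilier's theorem, tan(E/4) = √[tan(s/2) tan((s−a)/2) tan((s−b)/2) tan((s−c)/2)], giving spherical excess E = 0.1381 rad.
Area = E·R² = 0.1381 × (1947)² ≈ 523467 km².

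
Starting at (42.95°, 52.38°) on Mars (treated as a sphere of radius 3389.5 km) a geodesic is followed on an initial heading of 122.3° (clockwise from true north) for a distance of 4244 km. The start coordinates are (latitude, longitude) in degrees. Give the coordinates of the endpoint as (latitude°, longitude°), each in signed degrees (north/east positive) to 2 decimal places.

Angular distance δ = d/R = 4244/3389.5 = 1.25210 rad; initial bearing θ = 2.1345 rad.
sin φ₂ = sin φ₁ cos δ + cos φ₁ sin δ cos θ = (0.6814)(0.3133) + (0.7319)(0.9496)(-0.5344) = -0.1579, so φ₂ = -9.09°.
Δλ = atan2(sin θ sin δ cos φ₁, cos δ − sin φ₁ sin φ₂) = atan2(0.5875, 0.4209) = 54.380°.
λ₂ = 52.380° + 54.380° = 106.76°.

-9.09°, 106.76°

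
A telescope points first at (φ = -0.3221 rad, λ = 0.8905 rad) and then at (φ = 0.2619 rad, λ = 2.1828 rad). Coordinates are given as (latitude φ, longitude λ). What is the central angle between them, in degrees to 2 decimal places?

80.22°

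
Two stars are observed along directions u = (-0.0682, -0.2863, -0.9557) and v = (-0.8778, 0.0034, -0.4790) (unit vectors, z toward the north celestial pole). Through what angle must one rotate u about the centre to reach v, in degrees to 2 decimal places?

58.89°

u·v = 0.5167; |u| = 1.0000, |v| = 1.0000.
cos θ = (u·v)/(|u||v|) = 0.5167, so θ = 58.89°.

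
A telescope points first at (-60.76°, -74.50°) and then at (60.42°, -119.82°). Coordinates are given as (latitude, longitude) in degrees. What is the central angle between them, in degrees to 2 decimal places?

126.11°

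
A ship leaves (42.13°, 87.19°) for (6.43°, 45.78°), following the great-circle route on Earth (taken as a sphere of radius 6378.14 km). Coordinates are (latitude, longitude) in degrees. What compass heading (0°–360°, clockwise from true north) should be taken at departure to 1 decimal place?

With φ₁ = 0.7353, φ₂ = 0.1122, Δλ = -0.7227 rad, the forward-azimuth formula gives
θ = atan2( sin Δλ cos φ₂ , cos φ₁ sin φ₂ − sin φ₁ cos φ₂ cos Δλ ) = atan2(-0.6573, -0.4169) = -122.39°.
Adding 360° brings this into [0°, 360°): 237.6°.

237.6°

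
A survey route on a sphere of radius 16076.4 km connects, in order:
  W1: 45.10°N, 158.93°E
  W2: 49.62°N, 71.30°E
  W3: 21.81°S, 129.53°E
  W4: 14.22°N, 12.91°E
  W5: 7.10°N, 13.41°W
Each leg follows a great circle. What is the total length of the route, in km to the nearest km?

Leg W1→W2: central angle 0.9782 rad, distance 15726.3 km.
Leg W2→W3: central angle 1.5371 rad, distance 24711.4 km.
Leg W3→W4: central angle 2.0881 rad, distance 33568.7 km.
Leg W4→W5: central angle 0.4678 rad, distance 7520.4 km.
Total: 15726.3 + 24711.4 + 33568.7 + 7520.4 ≈ 81527 km.

81527 km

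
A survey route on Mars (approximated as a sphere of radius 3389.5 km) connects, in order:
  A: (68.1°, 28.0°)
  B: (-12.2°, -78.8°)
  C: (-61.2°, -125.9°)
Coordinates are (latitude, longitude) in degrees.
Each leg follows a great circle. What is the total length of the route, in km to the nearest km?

9889 km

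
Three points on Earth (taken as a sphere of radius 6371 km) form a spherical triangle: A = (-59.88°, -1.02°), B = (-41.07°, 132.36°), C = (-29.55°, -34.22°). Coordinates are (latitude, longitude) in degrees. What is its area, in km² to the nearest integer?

7296209 km²

Side lengths (central angles): a = 1.8901, b = 0.6569, c = 1.2573 rad; semiperimeter s = 1.9022.
By l'Huilier's theorem, tan(E/4) = √[tan(s/2) tan((s−a)/2) tan((s−b)/2) tan((s−c)/2)], giving spherical excess E = 0.1798 rad.
Area = E·R² = 0.1798 × (6371)² ≈ 7296209 km².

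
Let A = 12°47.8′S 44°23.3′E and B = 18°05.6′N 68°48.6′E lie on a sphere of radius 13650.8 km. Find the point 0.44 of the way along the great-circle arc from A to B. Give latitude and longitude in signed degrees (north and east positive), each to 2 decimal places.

0.84°, 55.01°

Central angle δ = 0.6837 rad. Interpolating on the sphere with fraction f = 0.44:
P = [sin((1−f)δ)·A + sin(fδ)·B] / sin δ = 0.5914·A + 0.4691·B in Cartesian coordinates,
giving P = (0.5733, 0.8192, 0.0147), i.e. latitude 0.84°, longitude 55.01°.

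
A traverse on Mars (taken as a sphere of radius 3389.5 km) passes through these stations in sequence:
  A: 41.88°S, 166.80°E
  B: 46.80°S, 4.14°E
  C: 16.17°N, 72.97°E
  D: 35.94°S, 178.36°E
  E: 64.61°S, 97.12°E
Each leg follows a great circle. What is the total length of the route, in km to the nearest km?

Leg A→B: central angle 1.5707 rad, distance 5323.8 km.
Leg B→C: central angle 1.5364 rad, distance 5207.5 km.
Leg C→D: central angle 1.9496 rad, distance 6608.2 km.
Leg D→E: central angle 0.9482 rad, distance 3214.1 km.
Total: 5323.8 + 5207.5 + 6608.2 + 3214.1 ≈ 20354 km.

20354 km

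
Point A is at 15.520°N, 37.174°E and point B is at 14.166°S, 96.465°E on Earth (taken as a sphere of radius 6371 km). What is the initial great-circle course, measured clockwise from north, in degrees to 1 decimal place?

113.8°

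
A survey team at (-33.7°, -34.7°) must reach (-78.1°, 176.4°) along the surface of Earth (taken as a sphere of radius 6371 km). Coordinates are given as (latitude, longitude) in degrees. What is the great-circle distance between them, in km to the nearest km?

7413 km

In radians: φ₁ = -0.5882, φ₂ = -1.3631, Δλ = -148.900° = -2.5988 rad.
cos c = sin φ₁ sin φ₂ + cos φ₁ cos φ₂ cos Δλ = (-0.5548)(-0.9785) + (0.8320)(0.2062)(-0.8563) = 0.39603,
so c = arccos(0.39603) = 1.16361 rad.
Distance = R·c = 6371 × 1.1636 ≈ 7413 km.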